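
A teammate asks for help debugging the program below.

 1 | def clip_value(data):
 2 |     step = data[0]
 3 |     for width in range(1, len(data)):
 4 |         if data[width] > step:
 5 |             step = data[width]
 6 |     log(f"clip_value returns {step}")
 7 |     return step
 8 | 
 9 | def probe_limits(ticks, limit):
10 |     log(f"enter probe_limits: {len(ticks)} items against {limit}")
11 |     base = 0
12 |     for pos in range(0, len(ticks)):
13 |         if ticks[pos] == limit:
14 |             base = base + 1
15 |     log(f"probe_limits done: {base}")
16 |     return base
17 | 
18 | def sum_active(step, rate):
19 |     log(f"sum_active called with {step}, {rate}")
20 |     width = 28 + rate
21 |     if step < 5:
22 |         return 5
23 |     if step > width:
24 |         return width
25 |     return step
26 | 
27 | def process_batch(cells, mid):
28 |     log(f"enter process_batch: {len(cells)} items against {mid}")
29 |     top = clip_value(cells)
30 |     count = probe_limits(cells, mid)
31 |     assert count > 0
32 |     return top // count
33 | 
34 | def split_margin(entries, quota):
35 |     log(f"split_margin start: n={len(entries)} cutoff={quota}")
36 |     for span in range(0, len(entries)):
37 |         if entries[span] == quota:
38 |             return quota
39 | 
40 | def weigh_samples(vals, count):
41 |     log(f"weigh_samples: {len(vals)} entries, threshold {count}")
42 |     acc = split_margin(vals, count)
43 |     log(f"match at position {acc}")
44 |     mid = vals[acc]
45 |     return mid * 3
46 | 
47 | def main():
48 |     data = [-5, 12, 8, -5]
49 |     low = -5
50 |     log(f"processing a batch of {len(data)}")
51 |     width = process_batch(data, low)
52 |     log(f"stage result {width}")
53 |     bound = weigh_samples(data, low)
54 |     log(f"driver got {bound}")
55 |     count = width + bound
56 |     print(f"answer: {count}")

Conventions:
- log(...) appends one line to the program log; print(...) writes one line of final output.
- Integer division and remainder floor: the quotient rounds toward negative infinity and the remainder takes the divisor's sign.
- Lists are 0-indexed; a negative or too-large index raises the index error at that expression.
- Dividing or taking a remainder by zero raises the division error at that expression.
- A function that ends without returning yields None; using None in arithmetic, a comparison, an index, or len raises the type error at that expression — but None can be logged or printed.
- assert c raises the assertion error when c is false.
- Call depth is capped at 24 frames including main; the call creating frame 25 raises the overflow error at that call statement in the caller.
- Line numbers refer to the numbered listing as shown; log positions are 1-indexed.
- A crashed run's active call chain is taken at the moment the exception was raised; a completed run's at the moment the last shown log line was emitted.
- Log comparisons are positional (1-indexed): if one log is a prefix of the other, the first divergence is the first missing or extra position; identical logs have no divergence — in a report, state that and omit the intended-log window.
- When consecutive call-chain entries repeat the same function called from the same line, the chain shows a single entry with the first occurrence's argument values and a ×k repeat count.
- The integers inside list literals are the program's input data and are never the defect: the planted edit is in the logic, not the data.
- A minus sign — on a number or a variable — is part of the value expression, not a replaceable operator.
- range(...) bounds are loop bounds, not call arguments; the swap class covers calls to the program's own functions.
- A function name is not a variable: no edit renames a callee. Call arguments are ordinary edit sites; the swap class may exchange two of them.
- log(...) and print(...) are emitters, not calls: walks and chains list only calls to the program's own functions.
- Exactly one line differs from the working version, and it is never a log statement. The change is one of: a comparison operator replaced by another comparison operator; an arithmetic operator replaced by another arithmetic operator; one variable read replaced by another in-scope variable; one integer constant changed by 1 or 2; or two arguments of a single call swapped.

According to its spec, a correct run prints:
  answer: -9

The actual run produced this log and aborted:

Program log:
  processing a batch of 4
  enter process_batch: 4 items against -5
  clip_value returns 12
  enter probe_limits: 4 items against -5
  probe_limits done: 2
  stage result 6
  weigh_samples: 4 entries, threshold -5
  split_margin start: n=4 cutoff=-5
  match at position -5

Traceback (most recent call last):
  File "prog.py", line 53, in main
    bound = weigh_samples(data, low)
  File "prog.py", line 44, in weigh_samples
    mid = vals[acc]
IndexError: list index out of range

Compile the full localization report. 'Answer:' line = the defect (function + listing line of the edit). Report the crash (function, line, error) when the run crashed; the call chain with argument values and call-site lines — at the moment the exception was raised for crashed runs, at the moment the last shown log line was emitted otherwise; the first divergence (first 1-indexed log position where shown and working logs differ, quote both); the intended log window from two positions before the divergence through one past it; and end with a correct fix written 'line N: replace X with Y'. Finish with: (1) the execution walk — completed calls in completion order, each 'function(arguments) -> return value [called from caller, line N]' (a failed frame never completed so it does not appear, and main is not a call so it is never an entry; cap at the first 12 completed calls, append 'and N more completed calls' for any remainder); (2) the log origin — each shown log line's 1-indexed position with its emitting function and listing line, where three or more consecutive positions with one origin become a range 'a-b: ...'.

Answer: the defect is in split_margin at line 38.
The tell: Position 9 is the first bad log line: 'match at position -5' should read 'match at position 0'.
Crash: weigh_samples, line 44, IndexError.
Call chain: main -> weigh_samples([-5, 12, 8, -5], -5) (called at line 53).
First divergence: position 9; shown 'match at position -5' vs intended 'match at position 0'.
Intended log window:
  7: weigh_samples: 4 entries, threshold -5
  8: split_margin start: n=4 cutoff=-5
  9: match at position 0
  10: driver got -15
Execution walk:
  clip_value([-5, 12, 8, -5]) -> 12  [called from process_batch, line 29]
  probe_limits([-5, 12, 8, -5], -5) -> 2  [called from process_batch, line 30]
  process_batch([-5, 12, 8, -5], -5) -> 6  [called from main, line 51]
  split_margin([-5, 12, 8, -5], -5) -> -5  [called from weigh_samples, line 42]
Log line origins:
  1: from main, line 50
  2: from process_batch, line 28
  3: from clip_value, line 6
  4: from probe_limits, line 10
  5: from probe_limits, line 15
  6: from main, line 52
  7: from weigh_samples, line 41
  8: from split_margin, line 35
  9: from weigh_samples, line 43
A correct fix: line 38: replace `quota` with `span`.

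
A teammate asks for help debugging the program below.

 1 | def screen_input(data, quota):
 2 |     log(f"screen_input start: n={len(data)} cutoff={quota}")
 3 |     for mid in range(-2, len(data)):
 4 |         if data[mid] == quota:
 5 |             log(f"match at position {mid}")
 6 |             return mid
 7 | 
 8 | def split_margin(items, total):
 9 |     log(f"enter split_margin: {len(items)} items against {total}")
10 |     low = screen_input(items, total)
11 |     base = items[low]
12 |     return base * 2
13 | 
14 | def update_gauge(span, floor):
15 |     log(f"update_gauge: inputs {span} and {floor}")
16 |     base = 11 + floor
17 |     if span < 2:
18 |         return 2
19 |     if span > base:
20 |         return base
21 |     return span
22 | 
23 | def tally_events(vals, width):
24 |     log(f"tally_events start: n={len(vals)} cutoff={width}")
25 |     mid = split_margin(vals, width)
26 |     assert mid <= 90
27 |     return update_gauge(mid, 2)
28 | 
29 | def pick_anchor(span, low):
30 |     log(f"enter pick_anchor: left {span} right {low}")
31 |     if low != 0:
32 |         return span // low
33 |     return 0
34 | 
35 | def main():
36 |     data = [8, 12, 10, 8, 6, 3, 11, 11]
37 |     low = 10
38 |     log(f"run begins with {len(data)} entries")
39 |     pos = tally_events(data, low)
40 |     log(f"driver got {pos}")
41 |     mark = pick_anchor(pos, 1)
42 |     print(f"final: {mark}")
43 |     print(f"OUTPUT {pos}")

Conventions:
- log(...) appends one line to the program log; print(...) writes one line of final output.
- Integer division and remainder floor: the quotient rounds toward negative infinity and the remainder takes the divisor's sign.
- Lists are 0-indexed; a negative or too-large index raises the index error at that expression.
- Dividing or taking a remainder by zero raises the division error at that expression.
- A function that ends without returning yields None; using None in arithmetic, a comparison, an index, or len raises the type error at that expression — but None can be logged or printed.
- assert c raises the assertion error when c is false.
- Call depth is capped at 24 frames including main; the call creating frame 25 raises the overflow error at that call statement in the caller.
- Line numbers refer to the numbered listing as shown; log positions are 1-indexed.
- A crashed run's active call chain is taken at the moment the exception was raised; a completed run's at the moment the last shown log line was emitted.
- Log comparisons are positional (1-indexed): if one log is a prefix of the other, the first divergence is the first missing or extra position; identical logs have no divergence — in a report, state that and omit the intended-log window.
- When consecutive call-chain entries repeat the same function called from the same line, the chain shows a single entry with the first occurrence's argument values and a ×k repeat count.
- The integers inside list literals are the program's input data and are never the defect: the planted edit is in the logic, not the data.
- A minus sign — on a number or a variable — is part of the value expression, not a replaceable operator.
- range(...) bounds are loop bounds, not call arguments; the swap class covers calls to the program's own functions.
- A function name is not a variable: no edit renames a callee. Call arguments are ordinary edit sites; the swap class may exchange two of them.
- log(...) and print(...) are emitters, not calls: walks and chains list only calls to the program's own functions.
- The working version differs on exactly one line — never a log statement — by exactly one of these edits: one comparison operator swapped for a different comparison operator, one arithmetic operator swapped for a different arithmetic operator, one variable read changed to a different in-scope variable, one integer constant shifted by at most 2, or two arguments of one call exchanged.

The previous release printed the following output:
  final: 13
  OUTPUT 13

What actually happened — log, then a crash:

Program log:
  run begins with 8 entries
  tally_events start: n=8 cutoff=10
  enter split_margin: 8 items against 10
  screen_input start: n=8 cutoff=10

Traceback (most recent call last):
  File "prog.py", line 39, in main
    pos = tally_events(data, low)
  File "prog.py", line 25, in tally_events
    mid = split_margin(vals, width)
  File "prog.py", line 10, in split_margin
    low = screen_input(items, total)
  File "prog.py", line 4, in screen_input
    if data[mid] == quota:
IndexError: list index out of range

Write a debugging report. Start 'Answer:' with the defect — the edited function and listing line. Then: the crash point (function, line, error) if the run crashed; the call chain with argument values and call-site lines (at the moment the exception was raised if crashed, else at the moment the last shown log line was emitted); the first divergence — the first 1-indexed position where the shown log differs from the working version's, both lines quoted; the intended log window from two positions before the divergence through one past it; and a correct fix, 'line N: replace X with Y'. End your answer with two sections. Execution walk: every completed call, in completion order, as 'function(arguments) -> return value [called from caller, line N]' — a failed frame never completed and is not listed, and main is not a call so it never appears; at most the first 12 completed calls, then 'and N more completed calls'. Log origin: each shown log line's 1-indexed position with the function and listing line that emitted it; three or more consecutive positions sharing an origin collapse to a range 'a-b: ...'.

Answer: the defect is in screen_input at line 3.
Key observation: After 4 matching log lines the faulty run goes silent, while the working version continues with 'match at position 2'.
Crash: screen_input, line 4, IndexError.
Call chain: main -> tally_events([8, 12, 10, 8, 6, 3, 11, 11], 10) (called at line 39) -> split_margin([8, 12, 10, 8, 6, 3, 11, 11], 10) (called at line 25) -> screen_input([8, 12, 10, 8, 6, 3, 11, 11], 10) (called at line 10).
First divergence: position 5 — the faulty run's log ends after 4 lines; the working version continues with 'match at position 2'.
Intended log window:
  3: enter split_margin: 8 items against 10
  4: screen_input start: n=8 cutoff=10
  5: match at position 2
  6: update_gauge: inputs 20 and 2
Execution walk:
  (no call completed)
Log line origins:
  1 — main, line 38
  2 — tally_events, line 24
  3 — split_margin, line 9
  4 — screen_input, line 2
A correct fix: line 3: replace `-2` with `0`.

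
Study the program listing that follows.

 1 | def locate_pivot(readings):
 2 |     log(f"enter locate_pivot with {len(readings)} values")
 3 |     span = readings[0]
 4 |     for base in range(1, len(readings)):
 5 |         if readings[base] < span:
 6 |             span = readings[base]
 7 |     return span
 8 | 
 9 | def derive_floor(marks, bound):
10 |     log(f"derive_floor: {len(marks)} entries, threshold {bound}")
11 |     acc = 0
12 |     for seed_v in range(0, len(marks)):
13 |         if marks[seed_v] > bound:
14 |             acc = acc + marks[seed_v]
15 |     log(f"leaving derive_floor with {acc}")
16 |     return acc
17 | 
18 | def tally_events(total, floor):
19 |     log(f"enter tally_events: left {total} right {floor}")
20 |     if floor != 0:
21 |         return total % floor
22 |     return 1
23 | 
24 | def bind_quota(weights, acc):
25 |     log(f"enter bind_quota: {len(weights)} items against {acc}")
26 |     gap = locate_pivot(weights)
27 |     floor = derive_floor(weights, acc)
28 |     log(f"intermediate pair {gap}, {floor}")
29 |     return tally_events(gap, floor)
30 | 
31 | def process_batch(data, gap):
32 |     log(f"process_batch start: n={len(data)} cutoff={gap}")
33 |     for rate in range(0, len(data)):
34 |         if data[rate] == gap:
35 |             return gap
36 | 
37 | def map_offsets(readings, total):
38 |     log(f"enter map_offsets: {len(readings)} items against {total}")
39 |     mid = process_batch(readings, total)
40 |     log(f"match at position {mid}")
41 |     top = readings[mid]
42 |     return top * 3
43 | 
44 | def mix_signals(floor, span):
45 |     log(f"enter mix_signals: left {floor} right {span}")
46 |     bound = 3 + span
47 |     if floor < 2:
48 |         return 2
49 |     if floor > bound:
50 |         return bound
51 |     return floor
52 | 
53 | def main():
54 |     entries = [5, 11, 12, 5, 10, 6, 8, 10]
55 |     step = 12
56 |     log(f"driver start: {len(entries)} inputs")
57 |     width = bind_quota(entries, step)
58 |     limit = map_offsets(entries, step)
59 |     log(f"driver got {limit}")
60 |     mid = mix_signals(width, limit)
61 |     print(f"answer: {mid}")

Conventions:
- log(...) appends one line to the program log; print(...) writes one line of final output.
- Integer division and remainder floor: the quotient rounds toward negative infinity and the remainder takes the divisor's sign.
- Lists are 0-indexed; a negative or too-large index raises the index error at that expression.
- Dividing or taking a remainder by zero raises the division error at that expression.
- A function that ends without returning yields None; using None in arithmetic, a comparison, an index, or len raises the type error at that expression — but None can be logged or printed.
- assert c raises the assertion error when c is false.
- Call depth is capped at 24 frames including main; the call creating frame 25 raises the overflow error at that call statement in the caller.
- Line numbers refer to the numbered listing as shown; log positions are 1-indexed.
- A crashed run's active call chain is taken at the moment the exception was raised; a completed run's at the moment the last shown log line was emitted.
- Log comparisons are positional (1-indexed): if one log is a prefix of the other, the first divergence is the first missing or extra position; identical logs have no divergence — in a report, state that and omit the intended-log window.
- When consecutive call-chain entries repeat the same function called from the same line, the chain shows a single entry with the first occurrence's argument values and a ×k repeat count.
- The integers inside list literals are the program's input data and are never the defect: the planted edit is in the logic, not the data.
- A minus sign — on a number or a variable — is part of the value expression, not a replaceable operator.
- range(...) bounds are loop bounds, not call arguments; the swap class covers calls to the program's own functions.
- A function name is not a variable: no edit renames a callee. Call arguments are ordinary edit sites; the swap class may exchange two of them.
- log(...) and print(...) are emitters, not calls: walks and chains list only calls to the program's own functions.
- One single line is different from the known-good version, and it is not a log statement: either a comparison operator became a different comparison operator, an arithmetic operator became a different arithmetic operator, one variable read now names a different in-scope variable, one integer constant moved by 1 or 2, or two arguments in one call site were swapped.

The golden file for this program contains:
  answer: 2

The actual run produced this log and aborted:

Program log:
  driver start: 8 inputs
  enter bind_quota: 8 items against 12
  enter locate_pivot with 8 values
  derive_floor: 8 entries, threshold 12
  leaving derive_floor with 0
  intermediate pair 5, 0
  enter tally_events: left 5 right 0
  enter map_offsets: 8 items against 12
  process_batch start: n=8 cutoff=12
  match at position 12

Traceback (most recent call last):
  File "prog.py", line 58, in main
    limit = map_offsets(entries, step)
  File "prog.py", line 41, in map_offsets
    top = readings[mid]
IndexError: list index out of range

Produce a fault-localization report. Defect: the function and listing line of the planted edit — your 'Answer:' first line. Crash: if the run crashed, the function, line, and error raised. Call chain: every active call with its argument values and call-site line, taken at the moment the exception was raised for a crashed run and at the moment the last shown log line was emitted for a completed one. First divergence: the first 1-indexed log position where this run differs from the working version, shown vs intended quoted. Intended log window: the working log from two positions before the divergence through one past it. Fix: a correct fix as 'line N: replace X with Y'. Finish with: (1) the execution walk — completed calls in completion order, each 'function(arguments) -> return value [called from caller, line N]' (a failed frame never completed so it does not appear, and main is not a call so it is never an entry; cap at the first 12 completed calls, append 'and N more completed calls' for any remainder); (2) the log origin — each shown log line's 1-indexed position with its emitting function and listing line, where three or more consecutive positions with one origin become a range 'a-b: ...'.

Answer: the defect is in process_batch at line 35.
Key observation: The earliest visible damage is log position 10 — 'match at position 12' rather than the intended 'match at position 2'.
Crash: map_offsets, line 41, IndexError.
Call chain: main -> map_offsets([5, 11, 12, 5, 10, 6, 8, 10], 12) (called at line 58).
First divergence: at position 10 the run shows 'match at position 12' where the working version logs 'match at position 2'.
Intended log window:
  8: enter map_offsets: 8 items against 12
  9: process_batch start: n=8 cutoff=12
  10: match at position 2
  11: driver got 36
Execution walk:
  locate_pivot([5, 11, 12, 5, 10, 6, 8, 10]) -> 5  [called from bind_quota, line 26]
  derive_floor([5, 11, 12, 5, 10, 6, 8, 10], 12) -> 0  [called from bind_quota, line 27]
  tally_events(5, 0) -> 1  [called from bind_quota, line 29]
  bind_quota([5, 11, 12, 5, 10, 6, 8, 10], 12) -> 1  [called from main, line 57]
  process_batch([5, 11, 12, 5, 10, 6, 8, 10], 12) -> 12  [called from map_offsets, line 39]
Origin of each log line:
  1: from main, line 56
  2: from bind_quota, line 25
  3: from locate_pivot, line 2
  4: from derive_floor, line 10
  5: from derive_floor, line 15
  6: from bind_quota, line 28
  7: from tally_events, line 19
  8: from map_offsets, line 38
  9: from process_batch, line 32
  10: from map_offsets, line 40
A correct fix: line 35: replace `gap` with `rate`.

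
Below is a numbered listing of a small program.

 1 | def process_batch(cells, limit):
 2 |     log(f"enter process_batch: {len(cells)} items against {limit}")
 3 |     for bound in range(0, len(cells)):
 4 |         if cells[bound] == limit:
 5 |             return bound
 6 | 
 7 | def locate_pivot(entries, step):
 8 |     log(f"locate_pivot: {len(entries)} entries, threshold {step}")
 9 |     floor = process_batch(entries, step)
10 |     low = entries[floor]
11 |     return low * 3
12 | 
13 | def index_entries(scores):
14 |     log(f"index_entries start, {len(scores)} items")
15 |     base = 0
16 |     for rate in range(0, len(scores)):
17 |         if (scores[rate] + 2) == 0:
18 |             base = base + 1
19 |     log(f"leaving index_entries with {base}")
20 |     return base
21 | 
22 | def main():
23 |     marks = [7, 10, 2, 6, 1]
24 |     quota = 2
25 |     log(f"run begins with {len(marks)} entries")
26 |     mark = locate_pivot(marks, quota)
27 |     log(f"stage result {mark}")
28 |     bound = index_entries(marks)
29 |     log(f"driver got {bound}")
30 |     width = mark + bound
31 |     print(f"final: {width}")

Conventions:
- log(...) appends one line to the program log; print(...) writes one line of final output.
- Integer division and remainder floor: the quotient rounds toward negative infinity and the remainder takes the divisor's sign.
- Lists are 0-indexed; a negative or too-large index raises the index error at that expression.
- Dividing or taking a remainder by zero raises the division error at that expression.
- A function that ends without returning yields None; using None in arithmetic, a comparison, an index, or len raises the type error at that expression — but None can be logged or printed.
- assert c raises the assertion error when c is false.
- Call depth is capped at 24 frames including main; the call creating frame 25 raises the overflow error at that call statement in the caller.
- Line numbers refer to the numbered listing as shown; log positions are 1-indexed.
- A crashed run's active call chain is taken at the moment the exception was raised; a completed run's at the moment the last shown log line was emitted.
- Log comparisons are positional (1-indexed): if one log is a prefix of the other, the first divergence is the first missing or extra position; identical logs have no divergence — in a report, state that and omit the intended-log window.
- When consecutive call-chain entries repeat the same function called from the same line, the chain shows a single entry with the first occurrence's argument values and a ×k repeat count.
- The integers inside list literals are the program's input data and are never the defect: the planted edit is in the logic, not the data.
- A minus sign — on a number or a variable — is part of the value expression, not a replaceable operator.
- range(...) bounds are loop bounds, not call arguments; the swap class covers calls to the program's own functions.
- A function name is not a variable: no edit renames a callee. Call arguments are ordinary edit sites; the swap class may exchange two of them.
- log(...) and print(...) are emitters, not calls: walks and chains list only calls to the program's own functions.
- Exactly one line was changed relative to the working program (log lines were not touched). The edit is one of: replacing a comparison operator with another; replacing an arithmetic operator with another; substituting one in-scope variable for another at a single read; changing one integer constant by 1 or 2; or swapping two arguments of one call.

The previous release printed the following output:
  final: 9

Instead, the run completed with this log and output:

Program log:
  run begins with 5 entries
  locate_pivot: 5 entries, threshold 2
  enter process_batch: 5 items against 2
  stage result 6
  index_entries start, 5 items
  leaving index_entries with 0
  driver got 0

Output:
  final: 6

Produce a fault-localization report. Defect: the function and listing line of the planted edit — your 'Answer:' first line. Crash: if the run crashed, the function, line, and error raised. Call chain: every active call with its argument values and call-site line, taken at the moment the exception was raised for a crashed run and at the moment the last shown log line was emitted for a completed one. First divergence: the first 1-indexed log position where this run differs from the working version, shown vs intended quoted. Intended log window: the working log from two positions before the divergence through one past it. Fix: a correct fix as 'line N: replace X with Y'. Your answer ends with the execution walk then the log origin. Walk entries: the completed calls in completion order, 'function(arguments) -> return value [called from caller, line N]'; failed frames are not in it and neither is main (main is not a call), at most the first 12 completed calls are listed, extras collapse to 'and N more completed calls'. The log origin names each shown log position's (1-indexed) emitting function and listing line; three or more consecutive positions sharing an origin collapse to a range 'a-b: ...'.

Answer: the defect is in index_entries at line 17.
Key observation: Position 6 is the first bad log line: 'leaving index_entries with 0' should read 'leaving index_entries with 3'.
Call chain: main.
First divergence: position 6; shown 'leaving index_entries with 0' vs intended 'leaving index_entries with 3'.
Intended log window:
  4: stage result 6
  5: index_entries start, 5 items
  6: leaving index_entries with 3
  7: driver got 3
Execution walk:
  process_batch([7, 10, 2, 6, 1], 2) -> 2  [called from locate_pivot, line 9]
  locate_pivot([7, 10, 2, 6, 1], 2) -> 6  [called from main, line 26]
  index_entries([7, 10, 2, 6, 1]) -> 0  [called from main, line 28]
Log origins:
  1: emitted by main (line 25)
  2: emitted by locate_pivot (line 8)
  3: emitted by process_batch (line 2)
  4: emitted by main (line 27)
  5: emitted by index_entries (line 14)
  6: emitted by index_entries (line 19)
  7: emitted by main (line 29)
A correct fix: line 17: replace `+` with `%`.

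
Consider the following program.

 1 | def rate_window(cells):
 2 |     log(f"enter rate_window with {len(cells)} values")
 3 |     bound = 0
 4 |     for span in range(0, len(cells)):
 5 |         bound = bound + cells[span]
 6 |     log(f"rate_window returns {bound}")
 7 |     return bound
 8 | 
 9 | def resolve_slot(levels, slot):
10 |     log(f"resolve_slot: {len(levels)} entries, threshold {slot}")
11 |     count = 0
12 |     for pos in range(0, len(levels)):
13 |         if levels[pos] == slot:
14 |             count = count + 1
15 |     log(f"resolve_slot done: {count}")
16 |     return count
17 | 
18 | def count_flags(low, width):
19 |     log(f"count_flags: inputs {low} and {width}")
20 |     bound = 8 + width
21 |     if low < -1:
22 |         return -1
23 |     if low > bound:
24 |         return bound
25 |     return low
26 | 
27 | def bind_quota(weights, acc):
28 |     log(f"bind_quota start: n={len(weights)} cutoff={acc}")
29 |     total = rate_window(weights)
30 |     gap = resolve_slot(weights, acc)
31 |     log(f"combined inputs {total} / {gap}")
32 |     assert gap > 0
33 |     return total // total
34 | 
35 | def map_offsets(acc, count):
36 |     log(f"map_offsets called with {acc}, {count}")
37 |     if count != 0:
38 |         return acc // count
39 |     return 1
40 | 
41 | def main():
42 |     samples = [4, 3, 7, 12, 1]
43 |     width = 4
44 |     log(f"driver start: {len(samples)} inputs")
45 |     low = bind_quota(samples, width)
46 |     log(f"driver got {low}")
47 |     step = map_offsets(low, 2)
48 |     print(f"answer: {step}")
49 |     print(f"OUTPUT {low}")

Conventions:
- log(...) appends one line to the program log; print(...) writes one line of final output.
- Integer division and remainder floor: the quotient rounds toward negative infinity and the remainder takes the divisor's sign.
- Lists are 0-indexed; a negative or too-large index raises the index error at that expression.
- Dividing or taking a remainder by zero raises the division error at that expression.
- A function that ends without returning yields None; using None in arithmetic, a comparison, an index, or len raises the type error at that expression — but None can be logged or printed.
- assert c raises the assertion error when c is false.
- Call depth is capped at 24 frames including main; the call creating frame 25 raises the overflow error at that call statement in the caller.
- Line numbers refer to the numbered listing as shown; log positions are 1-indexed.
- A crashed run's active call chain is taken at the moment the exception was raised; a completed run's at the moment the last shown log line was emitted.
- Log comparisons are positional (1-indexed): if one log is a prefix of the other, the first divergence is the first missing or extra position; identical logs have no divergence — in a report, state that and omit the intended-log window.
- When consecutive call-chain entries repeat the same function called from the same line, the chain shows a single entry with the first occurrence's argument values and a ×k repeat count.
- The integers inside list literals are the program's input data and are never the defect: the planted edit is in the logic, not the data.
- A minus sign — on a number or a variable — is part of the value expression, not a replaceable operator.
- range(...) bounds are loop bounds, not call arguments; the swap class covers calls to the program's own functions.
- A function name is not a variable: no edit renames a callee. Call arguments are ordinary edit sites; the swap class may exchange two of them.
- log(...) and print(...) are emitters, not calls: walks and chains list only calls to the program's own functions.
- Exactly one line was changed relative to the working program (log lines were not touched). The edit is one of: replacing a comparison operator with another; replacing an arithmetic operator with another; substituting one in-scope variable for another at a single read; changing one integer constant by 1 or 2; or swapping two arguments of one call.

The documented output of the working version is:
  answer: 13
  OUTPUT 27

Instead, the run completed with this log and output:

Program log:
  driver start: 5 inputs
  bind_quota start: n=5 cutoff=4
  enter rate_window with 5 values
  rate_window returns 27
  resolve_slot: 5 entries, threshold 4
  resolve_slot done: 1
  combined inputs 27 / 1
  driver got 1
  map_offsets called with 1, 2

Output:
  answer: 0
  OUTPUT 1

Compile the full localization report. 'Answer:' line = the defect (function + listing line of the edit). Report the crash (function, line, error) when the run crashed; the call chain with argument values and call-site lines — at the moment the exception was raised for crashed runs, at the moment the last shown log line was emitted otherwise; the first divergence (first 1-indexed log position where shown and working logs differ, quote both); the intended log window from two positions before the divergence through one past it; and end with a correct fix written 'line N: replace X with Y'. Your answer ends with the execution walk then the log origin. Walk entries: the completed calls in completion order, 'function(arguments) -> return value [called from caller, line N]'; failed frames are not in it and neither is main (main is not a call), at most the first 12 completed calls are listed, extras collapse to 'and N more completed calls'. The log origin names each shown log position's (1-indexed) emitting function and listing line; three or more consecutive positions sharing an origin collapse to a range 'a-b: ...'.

Answer: the defect is in bind_quota at line 33.
Key observation: The log first diverges at position 8: the faulty run prints 'driver got 1' where the working version prints 'driver got 27'.
Call chain: main -> map_offsets(1, 2) (called at line 47).
First divergence: position 8 — the shown line 'driver got 1' should read 'driver got 27'.
Intended log window:
  6: resolve_slot done: 1
  7: combined inputs 27 / 1
  8: driver got 27
  9: map_offsets called with 27, 2
Execution walk:
  rate_window([4, 3, 7, 12, 1]) -> 27  [called from bind_quota, line 29]
  resolve_slot([4, 3, 7, 12, 1], 4) -> 1  [called from bind_quota, line 30]
  bind_quota([4, 3, 7, 12, 1], 4) -> 1  [called from main, line 45]
  map_offsets(1, 2) -> 0  [called from main, line 47]
Log line origins:
  1: from main, line 44
  2: from bind_quota, line 28
  3: from rate_window, line 2
  4: from rate_window, line 6
  5: from resolve_slot, line 10
  6: from resolve_slot, line 15
  7: from bind_quota, line 31
  8: from main, line 46
  9: from map_offsets, line 36
A correct fix: line 33: replace `total // total` with `total // gap`.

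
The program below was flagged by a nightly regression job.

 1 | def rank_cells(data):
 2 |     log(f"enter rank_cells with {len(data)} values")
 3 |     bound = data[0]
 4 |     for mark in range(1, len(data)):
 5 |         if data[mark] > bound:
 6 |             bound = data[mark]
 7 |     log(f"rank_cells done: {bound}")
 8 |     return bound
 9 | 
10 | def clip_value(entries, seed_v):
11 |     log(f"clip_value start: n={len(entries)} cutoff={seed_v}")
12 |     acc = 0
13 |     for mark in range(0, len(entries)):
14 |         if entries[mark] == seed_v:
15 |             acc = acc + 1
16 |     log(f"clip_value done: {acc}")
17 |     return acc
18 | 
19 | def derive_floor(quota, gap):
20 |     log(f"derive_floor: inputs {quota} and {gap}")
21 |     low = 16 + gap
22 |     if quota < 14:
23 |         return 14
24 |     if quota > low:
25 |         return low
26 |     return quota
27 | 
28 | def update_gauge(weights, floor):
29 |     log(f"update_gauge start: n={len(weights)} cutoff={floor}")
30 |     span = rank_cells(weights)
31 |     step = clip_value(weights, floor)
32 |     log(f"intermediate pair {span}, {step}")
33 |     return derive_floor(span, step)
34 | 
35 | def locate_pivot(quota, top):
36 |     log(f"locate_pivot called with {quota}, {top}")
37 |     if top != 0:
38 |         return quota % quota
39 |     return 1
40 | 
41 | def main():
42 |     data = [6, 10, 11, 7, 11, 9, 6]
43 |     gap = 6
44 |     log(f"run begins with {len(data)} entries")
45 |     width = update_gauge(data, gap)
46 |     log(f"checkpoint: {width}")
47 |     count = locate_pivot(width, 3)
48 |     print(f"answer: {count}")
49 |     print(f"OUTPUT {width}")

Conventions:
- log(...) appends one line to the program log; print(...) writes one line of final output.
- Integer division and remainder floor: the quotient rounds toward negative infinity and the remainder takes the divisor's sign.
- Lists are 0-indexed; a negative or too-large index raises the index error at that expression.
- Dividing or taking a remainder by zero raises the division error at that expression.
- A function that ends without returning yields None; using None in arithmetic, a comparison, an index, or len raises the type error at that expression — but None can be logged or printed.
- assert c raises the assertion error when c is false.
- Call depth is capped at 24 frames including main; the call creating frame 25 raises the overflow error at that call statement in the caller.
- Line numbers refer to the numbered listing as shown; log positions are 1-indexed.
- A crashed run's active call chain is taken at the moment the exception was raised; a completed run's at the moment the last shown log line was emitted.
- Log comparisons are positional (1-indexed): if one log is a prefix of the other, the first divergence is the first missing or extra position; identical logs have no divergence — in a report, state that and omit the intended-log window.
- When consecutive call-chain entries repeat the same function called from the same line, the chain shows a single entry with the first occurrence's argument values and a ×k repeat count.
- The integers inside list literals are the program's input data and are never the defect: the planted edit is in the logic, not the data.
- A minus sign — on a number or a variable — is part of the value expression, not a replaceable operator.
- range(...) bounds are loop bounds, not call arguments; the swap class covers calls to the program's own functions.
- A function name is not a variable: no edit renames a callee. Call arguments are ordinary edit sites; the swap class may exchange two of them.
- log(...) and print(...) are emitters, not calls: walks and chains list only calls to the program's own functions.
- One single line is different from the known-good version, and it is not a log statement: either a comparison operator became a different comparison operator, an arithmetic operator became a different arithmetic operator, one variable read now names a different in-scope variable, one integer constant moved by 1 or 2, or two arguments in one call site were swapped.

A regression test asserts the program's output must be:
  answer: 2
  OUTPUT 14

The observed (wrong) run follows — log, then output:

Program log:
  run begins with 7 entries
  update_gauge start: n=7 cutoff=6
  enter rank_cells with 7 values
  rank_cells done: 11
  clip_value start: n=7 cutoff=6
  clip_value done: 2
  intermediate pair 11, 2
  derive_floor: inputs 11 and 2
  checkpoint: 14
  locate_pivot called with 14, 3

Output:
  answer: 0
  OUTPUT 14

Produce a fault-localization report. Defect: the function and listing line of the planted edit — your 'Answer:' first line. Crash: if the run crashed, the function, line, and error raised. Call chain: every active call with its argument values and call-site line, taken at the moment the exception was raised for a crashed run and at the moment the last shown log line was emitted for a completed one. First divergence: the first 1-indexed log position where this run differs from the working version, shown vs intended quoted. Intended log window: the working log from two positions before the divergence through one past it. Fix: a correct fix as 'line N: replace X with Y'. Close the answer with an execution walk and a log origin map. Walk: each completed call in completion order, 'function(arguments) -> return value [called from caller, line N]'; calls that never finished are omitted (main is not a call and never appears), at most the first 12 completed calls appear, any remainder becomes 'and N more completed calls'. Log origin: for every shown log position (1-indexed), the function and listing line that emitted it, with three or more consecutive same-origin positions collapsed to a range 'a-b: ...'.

Answer: the defect is in locate_pivot at line 38.
Key fact: No log line changed; the fault shows up purely in the output.
Call chain: main -> locate_pivot(14, 3) (called at line 47).
First divergence: there is none — every log position agrees.
Execution walk:
  rank_cells([6, 10, 11, 7, 11, 9, 6]) -> 11  [called from update_gauge, line 30]
  clip_value([6, 10, 11, 7, 11, 9, 6], 6) -> 2  [called from update_gauge, line 31]
  derive_floor(11, 2) -> 14  [called from update_gauge, line 33]
  update_gauge([6, 10, 11, 7, 11, 9, 6], 6) -> 14  [called from main, line 45]
  locate_pivot(14, 3) -> 0  [called from main, line 47]
Log line origins:
  1 — main, line 44
  2 — update_gauge, line 29
  3 — rank_cells, line 2
  4 — rank_cells, line 7
  5 — clip_value, line 11
  6 — clip_value, line 16
  7 — update_gauge, line 32
  8 — derive_floor, line 20
  9 — main, line 46
  10 — locate_pivot, line 36
A correct fix: line 38: replace `quota % quota` with `quota % top`.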